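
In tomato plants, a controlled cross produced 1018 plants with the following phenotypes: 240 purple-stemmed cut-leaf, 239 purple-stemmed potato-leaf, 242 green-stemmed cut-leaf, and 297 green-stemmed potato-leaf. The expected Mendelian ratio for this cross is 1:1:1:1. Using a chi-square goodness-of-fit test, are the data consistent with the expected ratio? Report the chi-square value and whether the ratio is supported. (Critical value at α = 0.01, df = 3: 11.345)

9.481; consistent

Under the 1:1:1:1 hypothesis (Σ ratio = 4, N = 1018):
  purple-stemmed cut-leaf: 1018 × 1/4 = 254.5
  purple-stemmed potato-leaf: 1018 × 1/4 = 254.5
  green-stemmed cut-leaf: 1018 × 1/4 = 254.5
  green-stemmed potato-leaf: 1018 × 1/4 = 254.5
χ² = Σ (O − E)² / E
  purple-stemmed cut-leaf: (240 − 254.5)² / 254.5 = 0.8261
  purple-stemmed potato-leaf: (239 − 254.5)² / 254.5 = 0.9440
  green-stemmed cut-leaf: (242 − 254.5)² / 254.5 = 0.6139
  green-stemmed potato-leaf: (297 − 254.5)² / 254.5 = 7.0972
χ² = 0.8261 + 0.9440 + 0.6139 + 7.0972 = 9.4812 ≈ 9.481
Degrees of freedom = 4 − 1 = 3; critical value at α = 0.01 is 11.345.
Since 9.481 < 11.345, we fail to reject the null hypothesis — the data are consistent with the 1:1:1:1 ratio.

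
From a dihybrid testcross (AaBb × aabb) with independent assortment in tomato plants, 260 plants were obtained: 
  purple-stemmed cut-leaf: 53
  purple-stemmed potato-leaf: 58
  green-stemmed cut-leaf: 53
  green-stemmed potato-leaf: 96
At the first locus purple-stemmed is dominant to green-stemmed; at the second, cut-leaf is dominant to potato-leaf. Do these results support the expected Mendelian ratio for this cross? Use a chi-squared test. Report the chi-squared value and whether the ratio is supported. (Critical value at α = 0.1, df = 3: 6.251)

19.969; not consistent

A dihybrid testcross with independent assortment gives a 1:1:1:1 ratio.
Total ratio parts = 4. Expected numbers out of 260:
  purple-stemmed cut-leaf: 260 × 1/4 = 65
  purple-stemmed potato-leaf: 260 × 1/4 = 65
  green-stemmed cut-leaf: 260 × 1/4 = 65
  green-stemmed potato-leaf: 260 × 1/4 = 65
χ² = Σ (O − E)² / E
  purple-stemmed cut-leaf: (53 − 65)² / 65 = 2.2154
  purple-stemmed potato-leaf: (58 − 65)² / 65 = 0.7538
  green-stemmed cut-leaf: (53 − 65)² / 65 = 2.2154
  green-stemmed potato-leaf: (96 − 65)² / 65 = 14.7846
χ² = 2.2154 + 0.7538 + 2.2154 + 14.7846 = 19.9692 ≈ 19.969
Degrees of freedom = 4 − 1 = 3; critical value at α = 0.1 is 6.251.
Since 19.969 > 6.251, we reject the null hypothesis — the data do not fit the 1:1:1:1 ratio.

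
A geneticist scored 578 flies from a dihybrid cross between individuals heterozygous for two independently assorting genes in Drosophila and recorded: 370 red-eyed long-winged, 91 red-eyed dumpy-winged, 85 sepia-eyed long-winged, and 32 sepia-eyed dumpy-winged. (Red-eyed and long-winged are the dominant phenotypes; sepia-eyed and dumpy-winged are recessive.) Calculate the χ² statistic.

14.492

A dihybrid F₂ with independent assortment and complete dominance at both loci gives a 9:3:3:1 phenotypic ratio.
Total ratio parts = 16. Expected numbers out of 578:
  red-eyed long-winged: 578 × 9/16 = 325.125
  red-eyed dumpy-winged: 578 × 3/16 = 108.375
  sepia-eyed long-winged: 578 × 3/16 = 108.375
  sepia-eyed dumpy-winged: 578 × 1/16 = 36.125
χ² = Σ (O − E)² / E
  red-eyed long-winged: (370 − 325.125)² / 325.125 = 6.1938
  red-eyed dumpy-winged: (91 − 108.375)² / 108.375 = 2.7856
  sepia-eyed long-winged: (85 − 108.375)² / 108.375 = 5.0417
  sepia-eyed dumpy-winged: (32 − 36.125)² / 36.125 = 0.4710
χ² = 6.1938 + 2.7856 + 5.0417 + 0.4710 = 14.4921 ≈ 14.492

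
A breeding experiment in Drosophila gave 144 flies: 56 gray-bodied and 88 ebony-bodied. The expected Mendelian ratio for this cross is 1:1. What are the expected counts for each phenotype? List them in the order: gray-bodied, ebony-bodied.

Under the 1:1 hypothesis (Σ ratio = 2, N = 144):
  gray-bodied: 144 × 1/2 = 72
  ebony-bodied: 144 × 1/2 = 72

72, 72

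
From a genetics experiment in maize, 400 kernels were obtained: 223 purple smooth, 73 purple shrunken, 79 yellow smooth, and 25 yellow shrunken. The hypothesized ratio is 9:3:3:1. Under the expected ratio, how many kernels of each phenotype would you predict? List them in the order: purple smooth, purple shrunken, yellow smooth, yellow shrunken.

Total ratio parts = 16. Expected numbers out of 400:
  purple smooth: 400 × 9/16 = 225
  purple shrunken: 400 × 3/16 = 75
  yellow smooth: 400 × 3/16 = 75
  yellow shrunken: 400 × 1/16 = 25

225, 75, 75, 25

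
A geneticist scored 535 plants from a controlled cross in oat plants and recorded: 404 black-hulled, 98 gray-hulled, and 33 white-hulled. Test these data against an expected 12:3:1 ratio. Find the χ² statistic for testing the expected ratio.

0.078

Expected counts for N = 535 under a 12:3:1 ratio (total parts = 16):
  black-hulled: 535 × 12/16 = 401.25
  gray-hulled: 535 × 3/16 = 100.3125
  white-hulled: 535 × 1/16 = 33.4375
χ² = Σ (O − E)² / E
  black-hulled: (404 − 401.25)² / 401.25 = 0.0188
  gray-hulled: (98 − 100.3125)² / 100.3125 = 0.0533
  white-hulled: (33 − 33.4375)² / 33.4375 = 0.0057
χ² = 0.0188 + 0.0533 + 0.0057 = 0.0778 ≈ 0.078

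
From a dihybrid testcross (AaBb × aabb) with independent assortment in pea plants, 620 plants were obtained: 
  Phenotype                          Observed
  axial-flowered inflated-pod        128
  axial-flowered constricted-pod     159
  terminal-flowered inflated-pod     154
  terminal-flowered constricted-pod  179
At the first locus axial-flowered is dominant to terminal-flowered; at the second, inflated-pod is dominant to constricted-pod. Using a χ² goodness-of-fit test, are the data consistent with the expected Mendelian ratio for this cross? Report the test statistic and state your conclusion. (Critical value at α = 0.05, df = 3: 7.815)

8.529; not consistent

A dihybrid testcross with independent assortment gives a 1:1:1:1 ratio.
Under the 1:1:1:1 hypothesis (Σ ratio = 4, N = 620):
  axial-flowered inflated-pod: 620 × 1/4 = 155
  axial-flowered constricted-pod: 620 × 1/4 = 155
  terminal-flowered inflated-pod: 620 × 1/4 = 155
  terminal-flowered constricted-pod: 620 × 1/4 = 155
χ² = Σ (O − E)² / E
  axial-flowered inflated-pod: (128 − 155)² / 155 = 4.7032
  axial-flowered constricted-pod: (159 − 155)² / 155 = 0.1032
  terminal-flowered inflated-pod: (154 − 155)² / 155 = 0.0065
  terminal-flowered constricted-pod: (179 − 155)² / 155 = 3.7161
χ² = 4.7032 + 0.1032 + 0.0065 + 3.7161 = 8.529
Degrees of freedom = 4 − 1 = 3; critical value at α = 0.05 is 7.815.
Since 8.529 > 7.815, we reject the null hypothesis — the data do not fit the 1:1:1:1 ratio.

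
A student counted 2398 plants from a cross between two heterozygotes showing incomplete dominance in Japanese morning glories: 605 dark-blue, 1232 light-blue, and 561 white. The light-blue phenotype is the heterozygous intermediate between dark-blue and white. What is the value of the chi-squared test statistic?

With incomplete dominance, a heterozygote × heterozygote cross gives a 1:2:1 phenotypic ratio.
Expected counts for N = 2398 under a 1:2:1 ratio (total parts = 4):
  dark-blue: 2398 × 1/4 = 599.5
  light-blue: 2398 × 2/4 = 1199
  white: 2398 × 1/4 = 599.5
χ² = Σ (O − E)² / E
  dark-blue: (605 − 599.5)² / 599.5 = 0.0505
  light-blue: (1232 − 1199)² / 1199 = 0.9083
  white: (561 − 599.5)² / 599.5 = 2.4725
χ² = 0.0505 + 0.9083 + 2.4725 = 3.4313 ≈ 3.431

3.431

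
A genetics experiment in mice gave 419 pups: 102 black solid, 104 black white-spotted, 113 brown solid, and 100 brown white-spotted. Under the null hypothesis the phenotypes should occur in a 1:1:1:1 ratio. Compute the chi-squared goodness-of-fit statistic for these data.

Expected counts for N = 419 under a 1:1:1:1 ratio (total parts = 4):
  black solid: 419 × 1/4 = 104.75
  black white-spotted: 419 × 1/4 = 104.75
  brown solid: 419 × 1/4 = 104.75
  brown white-spotted: 419 × 1/4 = 104.75
χ² = Σ (O − E)² / E
  black solid: (102 − 104.75)² / 104.75 = 0.0722
  black white-spotted: (104 − 104.75)² / 104.75 = 0.0054
  brown solid: (113 − 104.75)² / 104.75 = 0.6498
  brown white-spotted: (100 − 104.75)² / 104.75 = 0.2154
χ² = 0.0722 + 0.0054 + 0.6498 + 0.2154 = 0.9428 ≈ 0.943

0.943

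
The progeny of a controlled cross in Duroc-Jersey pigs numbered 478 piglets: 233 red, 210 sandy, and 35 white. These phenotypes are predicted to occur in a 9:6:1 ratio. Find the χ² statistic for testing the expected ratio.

The 9:6:1 ratio has 16 parts, so with N = 478 the expected counts are:
  red: 478 × 9/16 = 268.875
  sandy: 478 × 6/16 = 179.25
  white: 478 × 1/16 = 29.875
χ² = Σ (O − E)² / E
  red: (233 − 268.875)² / 268.875 = 4.7867
  sandy: (210 − 179.25)² / 179.25 = 5.2751
  white: (35 − 29.875)² / 29.875 = 0.8792
χ² = 4.7867 + 5.2751 + 0.8792 = 10.941

10.941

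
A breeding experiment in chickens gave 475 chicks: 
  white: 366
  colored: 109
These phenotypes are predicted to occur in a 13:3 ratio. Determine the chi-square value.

5.493

Expected counts for N = 475 under a 13:3 ratio (total parts = 16):
  white: 475 × 13/16 = 385.9375
  colored: 475 × 3/16 = 89.0625
χ² = Σ (O − E)² / E
  white: (366 − 385.9375)² / 385.9375 = 1.0300
  colored: (109 − 89.0625)² / 89.0625 = 4.4632
χ² = 1.0300 + 4.4632 = 5.4932 ≈ 5.493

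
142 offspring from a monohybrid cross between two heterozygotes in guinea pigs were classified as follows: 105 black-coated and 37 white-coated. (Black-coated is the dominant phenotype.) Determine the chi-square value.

0.085

For a monohybrid cross between heterozygotes with complete dominance, the expected phenotypic ratio is 3:1.
Expected counts for N = 142 under a 3:1 ratio (total parts = 4):
  black-coated: 142 × 3/4 = 106.5
  white-coated: 142 × 1/4 = 35.5
χ² = Σ (O − E)² / E
  black-coated: (105 − 106.5)² / 106.5 = 0.0211
  white-coated: (37 − 35.5)² / 35.5 = 0.0634
χ² = 0.0211 + 0.0634 = 0.0845 ≈ 0.085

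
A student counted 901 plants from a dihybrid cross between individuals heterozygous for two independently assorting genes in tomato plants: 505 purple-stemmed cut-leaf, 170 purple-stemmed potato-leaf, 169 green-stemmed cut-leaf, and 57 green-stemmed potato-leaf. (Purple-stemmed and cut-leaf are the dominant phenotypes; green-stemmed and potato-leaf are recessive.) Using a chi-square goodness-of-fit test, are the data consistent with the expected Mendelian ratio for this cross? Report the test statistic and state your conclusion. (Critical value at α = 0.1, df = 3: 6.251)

0.022; consistent

A dihybrid F₂ with independent assortment and complete dominance at both loci gives a 9:3:3:1 phenotypic ratio.
The 9:3:3:1 ratio has 16 parts, so with N = 901 the expected counts are:
  purple-stemmed cut-leaf: 901 × 9/16 = 506.8125
  purple-stemmed potato-leaf: 901 × 3/16 = 168.9375
  green-stemmed cut-leaf: 901 × 3/16 = 168.9375
  green-stemmed potato-leaf: 901 × 1/16 = 56.3125
χ² = Σ (O − E)² / E
  purple-stemmed cut-leaf: (505 − 506.8125)² / 506.8125 = 0.0065
  purple-stemmed potato-leaf: (170 − 168.9375)² / 168.9375 = 0.0067
  green-stemmed cut-leaf: (169 − 168.9375)² / 168.9375 = 0.0000
  green-stemmed potato-leaf: (57 − 56.3125)² / 56.3125 = 0.0084
χ² = 0.0065 + 0.0067 + 0.0000 + 0.0084 = 0.0216 ≈ 0.022
Degrees of freedom = 4 − 1 = 3; critical value at α = 0.1 is 6.251.
Since 0.022 < 6.251, we fail to reject the null hypothesis — the data are consistent with the 9:3:3:1 ratio.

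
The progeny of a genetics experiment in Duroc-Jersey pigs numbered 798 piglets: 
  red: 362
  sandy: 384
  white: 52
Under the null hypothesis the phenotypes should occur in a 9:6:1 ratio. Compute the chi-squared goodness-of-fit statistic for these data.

Expected counts for N = 798 under a 9:6:1 ratio (total parts = 16):
  red: 798 × 9/16 = 448.875
  sandy: 798 × 6/16 = 299.25
  white: 798 × 1/16 = 49.875
χ² = Σ (O − E)² / E
  red: (362 − 448.875)² / 448.875 = 16.8137
  sandy: (384 − 299.25)² / 299.25 = 24.0019
  white: (52 − 49.875)² / 49.875 = 0.0905
χ² = 16.8137 + 24.0019 + 0.0905 = 40.9061 ≈ 40.906

40.906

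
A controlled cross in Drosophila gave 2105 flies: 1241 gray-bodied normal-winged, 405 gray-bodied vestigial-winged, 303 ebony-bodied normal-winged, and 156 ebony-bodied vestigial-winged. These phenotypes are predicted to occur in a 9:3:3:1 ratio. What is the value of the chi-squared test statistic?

The 9:3:3:1 ratio has 16 parts, so with N = 2105 the expected counts are:
  gray-bodied normal-winged: 2105 × 9/16 = 1184.0625
  gray-bodied vestigial-winged: 2105 × 3/16 = 394.6875
  ebony-bodied normal-winged: 2105 × 3/16 = 394.6875
  ebony-bodied vestigial-winged: 2105 × 1/16 = 131.5625
χ² = Σ (O − E)² / E
  gray-bodied normal-winged: (1241 − 1184.0625)² / 1184.0625 = 2.7379
  gray-bodied vestigial-winged: (405 − 394.6875)² / 394.6875 = 0.2694
  ebony-bodied normal-winged: (303 − 394.6875)² / 394.6875 = 21.2994
  ebony-bodied vestigial-winged: (156 − 131.5625)² / 131.5625 = 4.5392
χ² = 2.7379 + 0.2694 + 21.2994 + 4.5392 = 28.8459 ≈ 28.846

28.846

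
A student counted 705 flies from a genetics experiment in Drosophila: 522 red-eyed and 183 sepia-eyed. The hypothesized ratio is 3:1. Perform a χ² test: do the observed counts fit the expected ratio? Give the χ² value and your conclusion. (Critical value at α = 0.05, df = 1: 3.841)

Under the 3:1 hypothesis (Σ ratio = 4, N = 705):
  red-eyed: 705 × 3/4 = 528.75
  sepia-eyed: 705 × 1/4 = 176.25
χ² = Σ (O − E)² / E
  red-eyed: (522 − 528.75)² / 528.75 = 0.0862
  sepia-eyed: (183 − 176.25)² / 176.25 = 0.2585
χ² = 0.0862 + 0.2585 = 0.3447 ≈ 0.345
Degrees of freedom = 2 − 1 = 1; critical value at α = 0.05 is 3.841.
Since 0.345 < 3.841, we fail to reject the null hypothesis — the data are consistent with the 3:1 ratio.

0.345; consistent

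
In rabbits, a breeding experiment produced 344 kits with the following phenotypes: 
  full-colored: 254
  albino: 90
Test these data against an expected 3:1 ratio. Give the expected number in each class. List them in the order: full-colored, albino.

Total ratio parts = 4. Expected numbers out of 344:
  full-colored: 344 × 3/4 = 258
  albino: 344 × 1/4 = 86

258, 86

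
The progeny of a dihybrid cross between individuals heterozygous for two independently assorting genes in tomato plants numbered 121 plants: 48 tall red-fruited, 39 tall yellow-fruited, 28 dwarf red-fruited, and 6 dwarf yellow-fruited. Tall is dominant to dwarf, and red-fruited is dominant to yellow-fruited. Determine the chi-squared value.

A dihybrid F₂ with independent assortment and complete dominance at both loci gives a 9:3:3:1 phenotypic ratio.
Total ratio parts = 16. Expected numbers out of 121:
  tall red-fruited: 121 × 9/16 = 68.0625
  tall yellow-fruited: 121 × 3/16 = 22.6875
  dwarf red-fruited: 121 × 3/16 = 22.6875
  dwarf yellow-fruited: 121 × 1/16 = 7.5625
χ² = Σ (O − E)² / E
  tall red-fruited: (48 − 68.0625)² / 68.0625 = 5.9137
  tall yellow-fruited: (39 − 22.6875)² / 22.6875 = 11.7288
  dwarf red-fruited: (28 − 22.6875)² / 22.6875 = 1.2440
  dwarf yellow-fruited: (6 − 7.5625)² / 7.5625 = 0.3228
χ² = 5.9137 + 11.7288 + 1.2440 + 0.3228 = 19.2093 ≈ 19.209

19.209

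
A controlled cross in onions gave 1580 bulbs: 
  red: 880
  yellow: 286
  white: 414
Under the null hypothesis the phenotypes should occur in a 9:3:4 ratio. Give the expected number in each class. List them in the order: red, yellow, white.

Expected counts for N = 1580 under a 9:3:4 ratio (total parts = 16):
  red: 1580 × 9/16 = 888.75
  yellow: 1580 × 3/16 = 296.25
  white: 1580 × 4/16 = 395

888.75, 296.25, 395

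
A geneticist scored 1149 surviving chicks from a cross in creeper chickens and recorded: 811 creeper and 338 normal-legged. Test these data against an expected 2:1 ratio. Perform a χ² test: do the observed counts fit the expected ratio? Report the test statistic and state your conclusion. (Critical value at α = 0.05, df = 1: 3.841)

Expected counts for N = 1149 under a 2:1 ratio (total parts = 3):
  creeper: 1149 × 2/3 = 766
  normal-legged: 1149 × 1/3 = 383
χ² = Σ (O − E)² / E
  creeper: (811 − 766)² / 766 = 2.6436
  normal-legged: (338 − 383)² / 383 = 5.2872
χ² = 2.6436 + 5.2872 = 7.9308 ≈ 7.931
Degrees of freedom = 2 − 1 = 1; critical value at α = 0.05 is 3.841.
Since 7.931 > 3.841, we reject the null hypothesis — the data do not fit the 2:1 ratio.

7.931; not consistent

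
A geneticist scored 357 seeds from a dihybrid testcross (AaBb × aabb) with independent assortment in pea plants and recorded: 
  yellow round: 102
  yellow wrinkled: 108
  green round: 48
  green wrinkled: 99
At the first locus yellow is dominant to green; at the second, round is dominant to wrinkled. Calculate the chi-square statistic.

A dihybrid testcross with independent assortment gives a 1:1:1:1 ratio.
Total ratio parts = 4. Expected numbers out of 357:
  yellow round: 357 × 1/4 = 89.25
  yellow wrinkled: 357 × 1/4 = 89.25
  green round: 357 × 1/4 = 89.25
  green wrinkled: 357 × 1/4 = 89.25
χ² = Σ (O − E)² / E
  yellow round: (102 − 89.25)² / 89.25 = 1.8214
  yellow wrinkled: (108 − 89.25)² / 89.25 = 3.9391
  green round: (48 − 89.25)² / 89.25 = 19.0651
  green wrinkled: (99 − 89.25)² / 89.25 = 1.0651
χ² = 1.8214 + 3.9391 + 19.0651 + 1.0651 = 25.8907 ≈ 25.891

25.891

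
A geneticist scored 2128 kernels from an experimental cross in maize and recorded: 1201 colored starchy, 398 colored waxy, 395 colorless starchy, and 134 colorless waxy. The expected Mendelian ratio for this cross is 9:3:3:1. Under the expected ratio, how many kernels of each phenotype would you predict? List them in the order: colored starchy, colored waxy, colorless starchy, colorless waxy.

1197, 399, 399, 133

The 9:3:3:1 ratio has 16 parts, so with N = 2128 the expected counts are:
  colored starchy: 2128 × 9/16 = 1197
  colored waxy: 2128 × 3/16 = 399
  colorless starchy: 2128 × 3/16 = 399
  colorless waxy: 2128 × 1/16 = 133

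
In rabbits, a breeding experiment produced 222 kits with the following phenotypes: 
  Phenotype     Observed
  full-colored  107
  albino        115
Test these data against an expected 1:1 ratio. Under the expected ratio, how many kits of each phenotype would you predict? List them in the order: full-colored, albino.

111, 111

Total ratio parts = 2. Expected numbers out of 222:
  full-colored: 222 × 1/2 = 111
  albino: 222 × 1/2 = 111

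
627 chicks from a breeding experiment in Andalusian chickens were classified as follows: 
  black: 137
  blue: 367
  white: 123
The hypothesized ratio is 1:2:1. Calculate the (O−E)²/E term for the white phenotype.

Under the 1:2:1 hypothesis (Σ ratio = 4, N = 627):
  black: 627 × 1/4 = 156.75
  blue: 627 × 2/4 = 313.5
  white: 627 × 1/4 = 156.75
Contribution of white: (123 − 156.75)² / 156.75 = 7.2667

7.267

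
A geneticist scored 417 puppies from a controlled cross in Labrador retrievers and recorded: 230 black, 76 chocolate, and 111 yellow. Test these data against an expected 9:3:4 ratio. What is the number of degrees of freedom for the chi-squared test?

A goodness-of-fit test with 3 phenotype classes has df = 3 − 1 = 2.

2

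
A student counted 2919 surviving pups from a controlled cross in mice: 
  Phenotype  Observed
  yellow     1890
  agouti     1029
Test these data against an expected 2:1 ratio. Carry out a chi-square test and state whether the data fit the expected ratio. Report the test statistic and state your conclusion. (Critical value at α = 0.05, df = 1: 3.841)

Expected counts for N = 2919 under a 2:1 ratio (total parts = 3):
  yellow: 2919 × 2/3 = 1946
  agouti: 2919 × 1/3 = 973
χ² = Σ (O − E)² / E
  yellow: (1890 − 1946)² / 1946 = 1.6115
  agouti: (1029 − 973)² / 973 = 3.2230
χ² = 1.6115 + 3.2230 = 4.8345 ≈ 4.835
Degrees of freedom = 2 − 1 = 1; critical value at α = 0.05 is 3.841.
Since 4.835 > 3.841, we reject the null hypothesis — the data do not fit the 2:1 ratio.

4.835; not consistent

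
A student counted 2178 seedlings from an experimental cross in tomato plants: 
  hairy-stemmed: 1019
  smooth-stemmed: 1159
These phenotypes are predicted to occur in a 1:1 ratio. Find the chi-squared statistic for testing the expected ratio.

8.999

Expected counts for N = 2178 under a 1:1 ratio (total parts = 2):
  hairy-stemmed: 2178 × 1/2 = 1089
  smooth-stemmed: 2178 × 1/2 = 1089
χ² = Σ (O − E)² / E
  hairy-stemmed: (1019 − 1089)² / 1089 = 4.4995
  smooth-stemmed: (1159 − 1089)² / 1089 = 4.4995
χ² = 4.4995 + 4.4995 = 8.999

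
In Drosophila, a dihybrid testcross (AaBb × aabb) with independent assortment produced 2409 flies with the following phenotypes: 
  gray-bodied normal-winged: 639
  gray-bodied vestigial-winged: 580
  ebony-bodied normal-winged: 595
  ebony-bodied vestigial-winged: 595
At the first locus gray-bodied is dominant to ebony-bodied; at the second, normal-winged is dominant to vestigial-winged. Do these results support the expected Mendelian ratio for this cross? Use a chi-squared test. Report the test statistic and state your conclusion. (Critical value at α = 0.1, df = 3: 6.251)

3.239; consistent

A dihybrid testcross with independent assortment gives a 1:1:1:1 ratio.
Under the 1:1:1:1 hypothesis (Σ ratio = 4, N = 2409):
  gray-bodied normal-winged: 2409 × 1/4 = 602.25
  gray-bodied vestigial-winged: 2409 × 1/4 = 602.25
  ebony-bodied normal-winged: 2409 × 1/4 = 602.25
  ebony-bodied vestigial-winged: 2409 × 1/4 = 602.25
χ² = Σ (O − E)² / E
  gray-bodied normal-winged: (639 − 602.25)² / 602.25 = 2.2425
  gray-bodied vestigial-winged: (580 − 602.25)² / 602.25 = 0.8220
  ebony-bodied normal-winged: (595 − 602.25)² / 602.25 = 0.0873
  ebony-bodied vestigial-winged: (595 − 602.25)² / 602.25 = 0.0873
χ² = 2.2425 + 0.8220 + 0.0873 + 0.0873 = 3.2391 ≈ 3.239
Degrees of freedom = 4 − 1 = 3; critical value at α = 0.1 is 6.251.
Since 3.239 < 6.251, we fail to reject the null hypothesis — the data are consistent with the 1:1:1:1 ratio.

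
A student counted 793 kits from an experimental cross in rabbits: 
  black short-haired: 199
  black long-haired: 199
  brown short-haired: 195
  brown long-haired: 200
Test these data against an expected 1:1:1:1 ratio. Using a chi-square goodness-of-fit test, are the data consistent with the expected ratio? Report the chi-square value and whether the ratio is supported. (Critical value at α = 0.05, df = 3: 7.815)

The 1:1:1:1 ratio has 4 parts, so with N = 793 the expected counts are:
  black short-haired: 793 × 1/4 = 198.25
  black long-haired: 793 × 1/4 = 198.25
  brown short-haired: 793 × 1/4 = 198.25
  brown long-haired: 793 × 1/4 = 198.25
χ² = Σ (O − E)² / E
  black short-haired: (199 − 198.25)² / 198.25 = 0.0028
  black long-haired: (199 − 198.25)² / 198.25 = 0.0028
  brown short-haired: (195 − 198.25)² / 198.25 = 0.0533
  brown long-haired: (200 − 198.25)² / 198.25 = 0.0154
χ² = 0.0028 + 0.0028 + 0.0533 + 0.0154 = 0.0743 ≈ 0.074
Degrees of freedom = 4 − 1 = 3; critical value at α = 0.05 is 7.815.
Since 0.074 < 7.815, we fail to reject the null hypothesis — the data are consistent with the 1:1:1:1 ratio.

0.074; consistent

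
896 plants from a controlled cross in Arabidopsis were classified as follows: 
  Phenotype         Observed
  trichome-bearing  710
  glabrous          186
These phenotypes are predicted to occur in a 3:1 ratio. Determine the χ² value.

Total ratio parts = 4. Expected numbers out of 896:
  trichome-bearing: 896 × 3/4 = 672
  glabrous: 896 × 1/4 = 224
χ² = Σ (O − E)² / E
  trichome-bearing: (710 − 672)² / 672 = 2.1488
  glabrous: (186 − 224)² / 224 = 6.4464
χ² = 2.1488 + 6.4464 = 8.5952 ≈ 8.595

8.595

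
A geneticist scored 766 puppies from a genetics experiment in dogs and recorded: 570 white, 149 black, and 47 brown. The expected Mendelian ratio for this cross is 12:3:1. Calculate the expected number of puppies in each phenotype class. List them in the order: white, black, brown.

574.5, 143.625, 47.875

Total ratio parts = 16. Expected numbers out of 766:
  white: 766 × 12/16 = 574.5
  black: 766 × 3/16 = 143.625
  brown: 766 × 1/16 = 47.875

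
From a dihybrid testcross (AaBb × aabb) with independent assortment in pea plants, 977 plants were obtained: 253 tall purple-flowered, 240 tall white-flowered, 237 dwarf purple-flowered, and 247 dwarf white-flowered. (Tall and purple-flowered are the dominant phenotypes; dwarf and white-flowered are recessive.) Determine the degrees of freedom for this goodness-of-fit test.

3

A dihybrid testcross with independent assortment gives a 1:1:1:1 ratio.
A goodness-of-fit test with 4 phenotype classes has df = 4 − 1 = 3.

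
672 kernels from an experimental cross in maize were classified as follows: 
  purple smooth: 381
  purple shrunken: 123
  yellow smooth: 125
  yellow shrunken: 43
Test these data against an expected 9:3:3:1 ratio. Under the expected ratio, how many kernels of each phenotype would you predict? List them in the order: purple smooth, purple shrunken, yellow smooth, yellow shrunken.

378, 126, 126, 42

Under the 9:3:3:1 hypothesis (Σ ratio = 16, N = 672):
  purple smooth: 672 × 9/16 = 378
  purple shrunken: 672 × 3/16 = 126
  yellow smooth: 672 × 3/16 = 126
  yellow shrunken: 672 × 1/16 = 42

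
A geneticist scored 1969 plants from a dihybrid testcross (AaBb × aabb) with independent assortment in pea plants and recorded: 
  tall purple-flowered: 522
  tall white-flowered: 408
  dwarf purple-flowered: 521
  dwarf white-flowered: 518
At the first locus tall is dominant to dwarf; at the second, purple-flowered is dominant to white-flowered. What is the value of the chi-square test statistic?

19.244

A dihybrid testcross with independent assortment gives a 1:1:1:1 ratio.
Expected counts for N = 1969 under a 1:1:1:1 ratio (total parts = 4):
  tall purple-flowered: 1969 × 1/4 = 492.25
  tall white-flowered: 1969 × 1/4 = 492.25
  dwarf purple-flowered: 1969 × 1/4 = 492.25
  dwarf white-flowered: 1969 × 1/4 = 492.25
χ² = Σ (O − E)² / E
  tall purple-flowered: (522 − 492.25)² / 492.25 = 1.7980
  tall white-flowered: (408 − 492.25)² / 492.25 = 14.4196
  dwarf purple-flowered: (521 − 492.25)² / 492.25 = 1.6792
  dwarf white-flowered: (518 − 492.25)² / 492.25 = 1.3470
χ² = 1.7980 + 14.4196 + 1.6792 + 1.3470 = 19.2438 ≈ 19.244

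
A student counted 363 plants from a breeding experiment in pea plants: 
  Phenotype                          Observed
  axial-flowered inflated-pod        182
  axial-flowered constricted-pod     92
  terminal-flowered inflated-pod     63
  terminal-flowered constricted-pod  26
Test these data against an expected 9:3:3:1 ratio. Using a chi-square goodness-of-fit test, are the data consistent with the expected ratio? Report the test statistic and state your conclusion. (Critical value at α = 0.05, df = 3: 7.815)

11.690; not consistent

The 9:3:3:1 ratio has 16 parts, so with N = 363 the expected counts are:
  axial-flowered inflated-pod: 363 × 9/16 = 204.1875
  axial-flowered constricted-pod: 363 × 3/16 = 68.0625
  terminal-flowered inflated-pod: 363 × 3/16 = 68.0625
  terminal-flowered constricted-pod: 363 × 1/16 = 22.6875
χ² = Σ (O − E)² / E
  axial-flowered inflated-pod: (182 − 204.1875)² / 204.1875 = 2.4109
  axial-flowered constricted-pod: (92 − 68.0625)² / 68.0625 = 8.4188
  terminal-flowered inflated-pod: (63 − 68.0625)² / 68.0625 = 0.3765
  terminal-flowered constricted-pod: (26 − 22.6875)² / 22.6875 = 0.4836
χ² = 2.4109 + 8.4188 + 0.3765 + 0.4836 = 11.6898 ≈ 11.690
Degrees of freedom = 4 − 1 = 3; critical value at α = 0.05 is 7.815.
Since 11.690 > 7.815, we reject the null hypothesis — the data do not fit the 9:3:3:1 ratio.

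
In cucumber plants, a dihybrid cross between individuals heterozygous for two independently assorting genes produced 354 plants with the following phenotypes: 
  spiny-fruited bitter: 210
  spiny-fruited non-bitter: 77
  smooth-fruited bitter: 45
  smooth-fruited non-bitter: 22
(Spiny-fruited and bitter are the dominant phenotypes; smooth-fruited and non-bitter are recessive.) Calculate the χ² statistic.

9.179

A dihybrid F₂ with independent assortment and complete dominance at both loci gives a 9:3:3:1 phenotypic ratio.
Total ratio parts = 16. Expected numbers out of 354:
  spiny-fruited bitter: 354 × 9/16 = 199.125
  spiny-fruited non-bitter: 354 × 3/16 = 66.375
  smooth-fruited bitter: 354 × 3/16 = 66.375
  smooth-fruited non-bitter: 354 × 1/16 = 22.125
χ² = Σ (O − E)² / E
  spiny-fruited bitter: (210 − 199.125)² / 199.125 = 0.5939
  spiny-fruited non-bitter: (77 − 66.375)² / 66.375 = 1.7008
  smooth-fruited bitter: (45 − 66.375)² / 66.375 = 6.8835
  smooth-fruited non-bitter: (22 − 22.125)² / 22.125 = 0.0007
χ² = 0.5939 + 1.7008 + 6.8835 + 0.0007 = 9.1789 ≈ 9.179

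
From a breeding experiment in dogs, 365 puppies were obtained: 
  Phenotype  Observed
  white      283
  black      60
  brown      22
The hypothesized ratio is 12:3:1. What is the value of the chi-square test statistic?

1.382

The 12:3:1 ratio has 16 parts, so with N = 365 the expected counts are:
  white: 365 × 12/16 = 273.75
  black: 365 × 3/16 = 68.4375
  brown: 365 × 1/16 = 22.8125
χ² = Σ (O − E)² / E
  white: (283 − 273.75)² / 273.75 = 0.3126
  black: (60 − 68.4375)² / 68.4375 = 1.0402
  brown: (22 − 22.8125)² / 22.8125 = 0.0289
χ² = 0.3126 + 1.0402 + 0.0289 = 1.3817 ≈ 1.382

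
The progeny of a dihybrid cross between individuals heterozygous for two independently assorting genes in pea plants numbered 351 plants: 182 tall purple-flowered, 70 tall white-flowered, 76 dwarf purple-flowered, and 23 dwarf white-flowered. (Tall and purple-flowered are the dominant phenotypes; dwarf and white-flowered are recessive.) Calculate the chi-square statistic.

3.102

A dihybrid F₂ with independent assortment and complete dominance at both loci gives a 9:3:3:1 phenotypic ratio.
Total ratio parts = 16. Expected numbers out of 351:
  tall purple-flowered: 351 × 9/16 = 197.4375
  tall white-flowered: 351 × 3/16 = 65.8125
  dwarf purple-flowered: 351 × 3/16 = 65.8125
  dwarf white-flowered: 351 × 1/16 = 21.9375
χ² = Σ (O − E)² / E
  tall purple-flowered: (182 − 197.4375)² / 197.4375 = 1.2070
  tall white-flowered: (70 − 65.8125)² / 65.8125 = 0.2664
  dwarf purple-flowered: (76 − 65.8125)² / 65.8125 = 1.5770
  dwarf white-flowered: (23 − 21.9375)² / 21.9375 = 0.0515
χ² = 1.2070 + 0.2664 + 1.5770 + 0.0515 = 3.1019 ≈ 3.102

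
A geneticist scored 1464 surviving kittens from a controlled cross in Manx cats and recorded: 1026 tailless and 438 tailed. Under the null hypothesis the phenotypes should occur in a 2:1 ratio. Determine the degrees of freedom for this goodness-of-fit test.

1

A goodness-of-fit test with 2 phenotype classes has df = 2 − 1 = 1.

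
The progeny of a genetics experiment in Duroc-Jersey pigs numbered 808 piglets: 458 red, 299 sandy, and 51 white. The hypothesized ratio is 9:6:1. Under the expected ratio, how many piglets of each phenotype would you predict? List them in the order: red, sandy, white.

454.5, 303, 50.5

Under the 9:6:1 hypothesis (Σ ratio = 16, N = 808):
  red: 808 × 9/16 = 454.5
  sandy: 808 × 6/16 = 303
  white: 808 × 1/16 = 50.5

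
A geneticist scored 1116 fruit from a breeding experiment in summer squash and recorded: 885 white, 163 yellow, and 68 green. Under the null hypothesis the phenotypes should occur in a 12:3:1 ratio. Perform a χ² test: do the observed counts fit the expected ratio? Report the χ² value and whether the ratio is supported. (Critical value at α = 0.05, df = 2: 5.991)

13.019; not consistent

The 12:3:1 ratio has 16 parts, so with N = 1116 the expected counts are:
  white: 1116 × 12/16 = 837
  yellow: 1116 × 3/16 = 209.25
  green: 1116 × 1/16 = 69.75
χ² = Σ (O − E)² / E
  white: (885 − 837)² / 837 = 2.7527
  yellow: (163 − 209.25)² / 209.25 = 10.2225
  green: (68 − 69.75)² / 69.75 = 0.0439
χ² = 2.7527 + 10.2225 + 0.0439 = 13.0191 ≈ 13.019
Degrees of freedom = 3 − 1 = 2; critical value at α = 0.05 is 5.991.
Since 13.019 > 5.991, we reject the null hypothesis — the data do not fit the 12:3:1 ratio.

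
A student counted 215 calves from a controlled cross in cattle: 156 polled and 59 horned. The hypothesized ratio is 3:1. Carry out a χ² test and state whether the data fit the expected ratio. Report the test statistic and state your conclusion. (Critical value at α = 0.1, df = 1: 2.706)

0.684; consistent

Under the 3:1 hypothesis (Σ ratio = 4, N = 215):
  polled: 215 × 3/4 = 161.25
  horned: 215 × 1/4 = 53.75
χ² = Σ (O − E)² / E
  polled: (156 − 161.25)² / 161.25 = 0.1709
  horned: (59 − 53.75)² / 53.75 = 0.5128
χ² = 0.1709 + 0.5128 = 0.6837 ≈ 0.684
Degrees of freedom = 2 − 1 = 1; critical value at α = 0.1 is 2.706.
Since 0.684 < 2.706, we fail to reject the null hypothesis — the data are consistent with the 3:1 ratio.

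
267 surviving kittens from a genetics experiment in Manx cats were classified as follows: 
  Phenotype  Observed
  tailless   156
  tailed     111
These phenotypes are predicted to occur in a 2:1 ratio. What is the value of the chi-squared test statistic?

Total ratio parts = 3. Expected numbers out of 267:
  tailless: 267 × 2/3 = 178
  tailed: 267 × 1/3 = 89
χ² = Σ (O − E)² / E
  tailless: (156 − 178)² / 178 = 2.7191
  tailed: (111 − 89)² / 89 = 5.4382
χ² = 2.7191 + 5.4382 = 8.1573 ≈ 8.157

8.157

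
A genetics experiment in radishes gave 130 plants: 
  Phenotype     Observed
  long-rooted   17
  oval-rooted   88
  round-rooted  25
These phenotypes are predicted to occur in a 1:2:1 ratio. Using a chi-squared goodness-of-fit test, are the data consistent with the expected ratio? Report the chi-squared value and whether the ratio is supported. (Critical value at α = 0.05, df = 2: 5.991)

17.262; not consistent

Total ratio parts = 4. Expected numbers out of 130:
  long-rooted: 130 × 1/4 = 32.5
  oval-rooted: 130 × 2/4 = 65
  round-rooted: 130 × 1/4 = 32.5
χ² = Σ (O − E)² / E
  long-rooted: (17 − 32.5)² / 32.5 = 7.3923
  oval-rooted: (88 − 65)² / 65 = 8.1385
  round-rooted: (25 − 32.5)² / 32.5 = 1.7308
χ² = 7.3923 + 8.1385 + 1.7308 = 17.2616 ≈ 17.262
Degrees of freedom = 3 − 1 = 2; critical value at α = 0.05 is 5.991.
Since 17.262 > 5.991, we reject the null hypothesis — the data do not fit the 1:2:1 ratio.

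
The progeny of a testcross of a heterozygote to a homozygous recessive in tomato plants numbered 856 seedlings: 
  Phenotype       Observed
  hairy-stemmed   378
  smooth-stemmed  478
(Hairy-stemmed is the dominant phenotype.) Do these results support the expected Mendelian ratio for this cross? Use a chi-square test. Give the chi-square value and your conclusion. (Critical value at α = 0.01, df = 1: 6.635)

A testcross of a heterozygote (Aa × aa) gives a 1:1 phenotypic ratio.
Total ratio parts = 2. Expected numbers out of 856:
  hairy-stemmed: 856 × 1/2 = 428
  smooth-stemmed: 856 × 1/2 = 428
χ² = Σ (O − E)² / E
  hairy-stemmed: (378 − 428)² / 428 = 5.8411
  smooth-stemmed: (478 − 428)² / 428 = 5.8411
χ² = 5.8411 + 5.8411 = 11.6822 ≈ 11.682
Degrees of freedom = 2 − 1 = 1; critical value at α = 0.01 is 6.635.
Since 11.682 > 6.635, we reject the null hypothesis — the data do not fit the 1:1 ratio.

11.682; not consistent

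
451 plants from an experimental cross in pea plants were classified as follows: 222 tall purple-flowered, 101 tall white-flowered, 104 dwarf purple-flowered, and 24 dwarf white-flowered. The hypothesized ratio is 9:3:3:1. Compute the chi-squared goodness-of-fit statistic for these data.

12.243

Under the 9:3:3:1 hypothesis (Σ ratio = 16, N = 451):
  tall purple-flowered: 451 × 9/16 = 253.6875
  tall white-flowered: 451 × 3/16 = 84.5625
  dwarf purple-flowered: 451 × 3/16 = 84.5625
  dwarf white-flowered: 451 × 1/16 = 28.1875
χ² = Σ (O − E)² / E
  tall purple-flowered: (222 − 253.6875)² / 253.6875 = 3.9580
  tall white-flowered: (101 − 84.5625)² / 84.5625 = 3.1952
  dwarf purple-flowered: (104 − 84.5625)² / 84.5625 = 4.4679
  dwarf white-flowered: (24 − 28.1875)² / 28.1875 = 0.6221
χ² = 3.9580 + 3.1952 + 4.4679 + 0.6221 = 12.2432 ≈ 12.243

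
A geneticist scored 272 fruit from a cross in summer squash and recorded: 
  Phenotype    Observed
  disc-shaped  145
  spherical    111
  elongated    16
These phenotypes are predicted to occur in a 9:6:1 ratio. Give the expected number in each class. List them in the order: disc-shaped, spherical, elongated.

Under the 9:6:1 hypothesis (Σ ratio = 16, N = 272):
  disc-shaped: 272 × 9/16 = 153
  spherical: 272 × 6/16 = 102
  elongated: 272 × 1/16 = 17

153, 102, 17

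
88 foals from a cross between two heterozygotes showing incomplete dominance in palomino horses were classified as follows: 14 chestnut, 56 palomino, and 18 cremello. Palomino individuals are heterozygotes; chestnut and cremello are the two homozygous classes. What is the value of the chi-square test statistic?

With incomplete dominance, a heterozygote × heterozygote cross gives a 1:2:1 phenotypic ratio.
Total ratio parts = 4. Expected numbers out of 88:
  chestnut: 88 × 1/4 = 22
  palomino: 88 × 2/4 = 44
  cremello: 88 × 1/4 = 22
χ² = Σ (O − E)² / E
  chestnut: (14 − 22)² / 22 = 2.9091
  palomino: (56 − 44)² / 44 = 3.2727
  cremello: (18 − 22)² / 22 = 0.7273
χ² = 2.9091 + 3.2727 + 0.7273 = 6.9091 ≈ 6.909

6.909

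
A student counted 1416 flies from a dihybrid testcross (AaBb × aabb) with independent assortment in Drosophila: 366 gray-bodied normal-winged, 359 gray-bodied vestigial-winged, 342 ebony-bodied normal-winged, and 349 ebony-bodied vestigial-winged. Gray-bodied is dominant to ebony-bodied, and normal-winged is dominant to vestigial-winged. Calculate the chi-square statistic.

0.955

A dihybrid testcross with independent assortment gives a 1:1:1:1 ratio.
Under the 1:1:1:1 hypothesis (Σ ratio = 4, N = 1416):
  gray-bodied normal-winged: 1416 × 1/4 = 354
  gray-bodied vestigial-winged: 1416 × 1/4 = 354
  ebony-bodied normal-winged: 1416 × 1/4 = 354
  ebony-bodied vestigial-winged: 1416 × 1/4 = 354
χ² = Σ (O − E)² / E
  gray-bodied normal-winged: (366 − 354)² / 354 = 0.4068
  gray-bodied vestigial-winged: (359 − 354)² / 354 = 0.0706
  ebony-bodied normal-winged: (342 − 354)² / 354 = 0.4068
  ebony-bodied vestigial-winged: (349 − 354)² / 354 = 0.0706
χ² = 0.4068 + 0.0706 + 0.4068 + 0.0706 = 0.9548 ≈ 0.955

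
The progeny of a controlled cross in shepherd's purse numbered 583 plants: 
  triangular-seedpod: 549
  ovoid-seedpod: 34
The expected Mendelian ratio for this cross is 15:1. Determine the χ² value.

0.174

The 15:1 ratio has 16 parts, so with N = 583 the expected counts are:
  triangular-seedpod: 583 × 15/16 = 546.5625
  ovoid-seedpod: 583 × 1/16 = 36.4375
χ² = Σ (O − E)² / E
  triangular-seedpod: (549 − 546.5625)² / 546.5625 = 0.0109
  ovoid-seedpod: (34 − 36.4375)² / 36.4375 = 0.1631
χ² = 0.0109 + 0.1631 = 0.174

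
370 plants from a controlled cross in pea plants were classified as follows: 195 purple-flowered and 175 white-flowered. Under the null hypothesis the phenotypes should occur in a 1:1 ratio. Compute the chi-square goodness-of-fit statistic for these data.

1.081

The 1:1 ratio has 2 parts, so with N = 370 the expected counts are:
  purple-flowered: 370 × 1/2 = 185
  white-flowered: 370 × 1/2 = 185
χ² = Σ (O − E)² / E
  purple-flowered: (195 − 185)² / 185 = 0.5405
  white-flowered: (175 − 185)² / 185 = 0.5405
χ² = 0.5405 + 0.5405 = 1.081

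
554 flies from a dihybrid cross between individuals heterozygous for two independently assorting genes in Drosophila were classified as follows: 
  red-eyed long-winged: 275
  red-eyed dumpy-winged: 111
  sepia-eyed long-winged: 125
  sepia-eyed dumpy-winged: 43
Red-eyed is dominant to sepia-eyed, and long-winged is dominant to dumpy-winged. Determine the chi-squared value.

A dihybrid F₂ with independent assortment and complete dominance at both loci gives a 9:3:3:1 phenotypic ratio.
Under the 9:3:3:1 hypothesis (Σ ratio = 16, N = 554):
  red-eyed long-winged: 554 × 9/16 = 311.625
  red-eyed dumpy-winged: 554 × 3/16 = 103.875
  sepia-eyed long-winged: 554 × 3/16 = 103.875
  sepia-eyed dumpy-winged: 554 × 1/16 = 34.625
χ² = Σ (O − E)² / E
  red-eyed long-winged: (275 − 311.625)² / 311.625 = 4.3045
  red-eyed dumpy-winged: (111 − 103.875)² / 103.875 = 0.4887
  sepia-eyed long-winged: (125 − 103.875)² / 103.875 = 4.2962
  sepia-eyed dumpy-winged: (43 − 34.625)² / 34.625 = 2.0257
χ² = 4.3045 + 0.4887 + 4.2962 + 2.0257 = 11.1151 ≈ 11.115

11.115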